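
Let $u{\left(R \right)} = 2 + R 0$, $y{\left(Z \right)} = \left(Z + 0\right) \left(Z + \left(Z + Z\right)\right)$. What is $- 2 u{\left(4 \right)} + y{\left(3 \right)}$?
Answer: $23$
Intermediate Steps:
$y{\left(Z \right)} = 3 Z^{2}$ ($y{\left(Z \right)} = Z \left(Z + 2 Z\right) = Z 3 Z = 3 Z^{2}$)
$u{\left(R \right)} = 2$ ($u{\left(R \right)} = 2 + 0 = 2$)
$- 2 u{\left(4 \right)} + y{\left(3 \right)} = \left(-2\right) 2 + 3 \cdot 3^{2} = -4 + 3 \cdot 9 = -4 + 27 = 23$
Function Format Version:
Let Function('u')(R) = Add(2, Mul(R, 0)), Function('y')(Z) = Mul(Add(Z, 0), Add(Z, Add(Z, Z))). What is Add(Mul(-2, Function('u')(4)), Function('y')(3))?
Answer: 23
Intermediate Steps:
Function('y')(Z) = Mul(3, Pow(Z, 2)) (Function('y')(Z) = Mul(Z, Add(Z, Mul(2, Z))) = Mul(Z, Mul(3, Z)) = Mul(3, Pow(Z, 2)))
Function('u')(R) = 2 (Function('u')(R) = Add(2, 0) = 2)
Add(Mul(-2, Function('u')(4)), Function('y')(3)) = Add(Mul(-2, 2), Mul(3, Pow(3, 2))) = Add(-4, Mul(3, 9)) = Add(-4, 27) = 23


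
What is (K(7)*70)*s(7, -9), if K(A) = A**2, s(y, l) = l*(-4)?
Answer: 123480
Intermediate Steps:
s(y, l) = -4*l
(K(7)*70)*s(7, -9) = (7**2*70)*(-4*(-9)) = (49*70)*36 = 3430*36 = 123480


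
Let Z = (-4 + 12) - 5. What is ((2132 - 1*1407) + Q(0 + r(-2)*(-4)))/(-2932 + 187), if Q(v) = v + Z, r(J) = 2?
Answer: -16/61 ≈ -0.26230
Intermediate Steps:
Z = 3 (Z = 8 - 5 = 3)
Q(v) = 3 + v (Q(v) = v + 3 = 3 + v)
((2132 - 1*1407) + Q(0 + r(-2)*(-4)))/(-2932 + 187) = ((2132 - 1*1407) + (3 + (0 + 2*(-4))))/(-2932 + 187) = ((2132 - 1407) + (3 + (0 - 8)))/(-2745) = (725 + (3 - 8))*(-1/2745) = (725 - 5)*(-1/2745) = 720*(-1/2745) = -16/61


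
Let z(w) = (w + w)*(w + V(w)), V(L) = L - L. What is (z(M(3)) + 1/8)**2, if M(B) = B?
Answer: 21025/64 ≈ 328.52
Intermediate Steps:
V(L) = 0
z(w) = 2*w**2 (z(w) = (w + w)*(w + 0) = (2*w)*w = 2*w**2)
(z(M(3)) + 1/8)**2 = (2*3**2 + 1/8)**2 = (2*9 + 1/8)**2 = (18 + 1/8)**2 = (145/8)**2 = 21025/64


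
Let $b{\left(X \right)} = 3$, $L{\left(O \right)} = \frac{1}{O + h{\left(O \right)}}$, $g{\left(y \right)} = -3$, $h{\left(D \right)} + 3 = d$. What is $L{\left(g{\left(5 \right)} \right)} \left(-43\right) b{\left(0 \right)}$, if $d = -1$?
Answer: $\frac{129}{7} \approx 18.429$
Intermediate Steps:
$h{\left(D \right)} = -4$ ($h{\left(D \right)} = -3 - 1 = -4$)
$L{\left(O \right)} = \frac{1}{-4 + O}$ ($L{\left(O \right)} = \frac{1}{O - 4} = \frac{1}{-4 + O}$)
$L{\left(g{\left(5 \right)} \right)} \left(-43\right) b{\left(0 \right)} = \frac{1}{-4 - 3} \left(-43\right) 3 = \frac{1}{-7} \left(-43\right) 3 = \left(- \frac{1}{7}\right) \left(-43\right) 3 = \frac{43}{7} \cdot 3 = \frac{129}{7}$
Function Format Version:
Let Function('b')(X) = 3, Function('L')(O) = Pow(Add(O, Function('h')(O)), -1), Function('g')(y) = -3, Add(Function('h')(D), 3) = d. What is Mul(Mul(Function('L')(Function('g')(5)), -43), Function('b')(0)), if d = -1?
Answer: Rational(129, 7) ≈ 18.429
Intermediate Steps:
Function('h')(D) = -4 (Function('h')(D) = Add(-3, -1) = -4)
Function('L')(O) = Pow(Add(-4, O), -1) (Function('L')(O) = Pow(Add(O, -4), -1) = Pow(Add(-4, O), -1))
Mul(Mul(Function('L')(Function('g')(5)), -43), Function('b')(0)) = Mul(Mul(Pow(Add(-4, -3), -1), -43), 3) = Mul(Mul(Pow(-7, -1), -43), 3) = Mul(Mul(Rational(-1, 7), -43), 3) = Mul(Rational(43, 7), 3) = Rational(129, 7)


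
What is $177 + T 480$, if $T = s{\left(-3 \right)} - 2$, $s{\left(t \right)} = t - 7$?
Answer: $-5583$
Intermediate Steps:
$s{\left(t \right)} = -7 + t$ ($s{\left(t \right)} = t - 7 = -7 + t$)
$T = -12$ ($T = \left(-7 - 3\right) - 2 = -10 - 2 = -12$)
$177 + T 480 = 177 - 5760 = -5583$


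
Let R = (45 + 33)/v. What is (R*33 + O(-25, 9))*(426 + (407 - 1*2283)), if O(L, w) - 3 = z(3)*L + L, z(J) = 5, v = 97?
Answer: 16943250/97 ≈ 1.7467e+5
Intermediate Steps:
R = 78/97 (R = (45 + 33)/97 = 78*(1/97) = 78/97 ≈ 0.80412)
O(L, w) = 3 + 6*L (O(L, w) = 3 + (5*L + L) = 3 + 6*L)
(R*33 + O(-25, 9))*(426 + (407 - 1*2283)) = ((78/97)*33 + (3 + 6*(-25)))*(426 + (407 - 1*2283)) = (2574/97 + (3 - 150))*(426 + (407 - 2283)) = (2574/97 - 147)*(426 - 1876) = -11685/97*(-1450) = 16943250/97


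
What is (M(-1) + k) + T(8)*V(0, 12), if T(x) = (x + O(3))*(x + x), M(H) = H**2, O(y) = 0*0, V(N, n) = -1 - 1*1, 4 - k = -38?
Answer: -213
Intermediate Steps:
k = 42 (k = 4 - 1*(-38) = 4 + 38 = 42)
V(N, n) = -2 (V(N, n) = -1 - 1 = -2)
O(y) = 0
T(x) = 2*x**2 (T(x) = (x + 0)*(x + x) = x*(2*x) = 2*x**2)
(M(-1) + k) + T(8)*V(0, 12) = ((-1)**2 + 42) + (2*8**2)*(-2) = (1 + 42) + (2*64)*(-2) = 43 + 128*(-2) = 43 - 256 = -213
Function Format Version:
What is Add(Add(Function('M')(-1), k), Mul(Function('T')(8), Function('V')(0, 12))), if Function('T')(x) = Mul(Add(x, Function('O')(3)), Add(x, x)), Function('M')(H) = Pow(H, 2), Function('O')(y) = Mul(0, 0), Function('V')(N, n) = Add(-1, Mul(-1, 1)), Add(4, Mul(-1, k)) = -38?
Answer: -213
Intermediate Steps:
k = 42 (k = Add(4, Mul(-1, -38)) = Add(4, 38) = 42)
Function('V')(N, n) = -2 (Function('V')(N, n) = Add(-1, -1) = -2)
Function('O')(y) = 0
Function('T')(x) = Mul(2, Pow(x, 2)) (Function('T')(x) = Mul(Add(x, 0), Add(x, x)) = Mul(x, Mul(2, x)) = Mul(2, Pow(x, 2)))
Add(Add(Function('M')(-1), k), Mul(Function('T')(8), Function('V')(0, 12))) = Add(Add(Pow(-1, 2), 42), Mul(Mul(2, Pow(8, 2)), -2)) = Add(Add(1, 42), Mul(Mul(2, 64), -2)) = Add(43, Mul(128, -2)) = Add(43, -256) = -213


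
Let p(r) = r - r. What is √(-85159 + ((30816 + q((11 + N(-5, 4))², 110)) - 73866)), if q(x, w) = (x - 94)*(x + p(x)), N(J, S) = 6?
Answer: I*√71854 ≈ 268.06*I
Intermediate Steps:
p(r) = 0
q(x, w) = x*(-94 + x) (q(x, w) = (x - 94)*(x + 0) = (-94 + x)*x = x*(-94 + x))
√(-85159 + ((30816 + q((11 + N(-5, 4))², 110)) - 73866)) = √(-85159 + ((30816 + (11 + 6)²*(-94 + (11 + 6)²)) - 73866)) = √(-85159 + ((30816 + 17²*(-94 + 17²)) - 73866)) = √(-85159 + ((30816 + 289*(-94 + 289)) - 73866)) = √(-85159 + ((30816 + 289*195) - 73866)) = √(-85159 + ((30816 + 56355) - 73866)) = √(-85159 + (87171 - 73866)) = √(-85159 + 13305) = √(-71854) = I*√71854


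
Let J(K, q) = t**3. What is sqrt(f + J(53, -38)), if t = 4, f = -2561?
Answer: I*sqrt(2497) ≈ 49.97*I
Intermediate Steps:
J(K, q) = 64 (J(K, q) = 4**3 = 64)
sqrt(f + J(53, -38)) = sqrt(-2561 + 64) = sqrt(-2497) = I*sqrt(2497)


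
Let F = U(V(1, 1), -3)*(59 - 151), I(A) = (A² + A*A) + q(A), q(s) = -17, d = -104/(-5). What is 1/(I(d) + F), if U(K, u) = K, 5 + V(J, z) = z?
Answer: 25/30407 ≈ 0.00082218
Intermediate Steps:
V(J, z) = -5 + z
d = 104/5 (d = -104*(-⅕) = 104/5 ≈ 20.800)
I(A) = -17 + 2*A² (I(A) = (A² + A*A) - 17 = (A² + A²) - 17 = 2*A² - 17 = -17 + 2*A²)
F = 368 (F = (-5 + 1)*(59 - 151) = -4*(-92) = 368)
1/(I(d) + F) = 1/((-17 + 2*(104/5)²) + 368) = 1/((-17 + 2*(10816/25)) + 368) = 1/((-17 + 21632/25) + 368) = 1/(21207/25 + 368) = 1/(30407/25) = 25/30407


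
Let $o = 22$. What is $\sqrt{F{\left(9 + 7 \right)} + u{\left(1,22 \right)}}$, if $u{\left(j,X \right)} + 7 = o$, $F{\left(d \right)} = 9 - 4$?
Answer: $2 \sqrt{5} \approx 4.4721$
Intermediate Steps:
$F{\left(d \right)} = 5$
$u{\left(j,X \right)} = 15$ ($u{\left(j,X \right)} = -7 + 22 = 15$)
$\sqrt{F{\left(9 + 7 \right)} + u{\left(1,22 \right)}} = \sqrt{5 + 15} = \sqrt{20} = 2 \sqrt{5}$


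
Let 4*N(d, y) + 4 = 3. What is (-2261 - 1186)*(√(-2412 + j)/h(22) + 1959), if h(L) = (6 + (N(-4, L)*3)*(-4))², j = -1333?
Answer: -6752673 - 383*I*√3745/9 ≈ -6.7527e+6 - 2604.2*I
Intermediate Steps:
N(d, y) = -¼ (N(d, y) = -1 + (¼)*3 = -1 + ¾ = -¼)
h(L) = 81 (h(L) = (6 - ¼*3*(-4))² = (6 - ¾*(-4))² = (6 + 3)² = 9² = 81)
(-2261 - 1186)*(√(-2412 + j)/h(22) + 1959) = (-2261 - 1186)*(√(-2412 - 1333)/81 + 1959) = -3447*(√(-3745)*(1/81) + 1959) = -3447*((I*√3745)*(1/81) + 1959) = -3447*(I*√3745/81 + 1959) = -3447*(1959 + I*√3745/81) = -6752673 - 383*I*√3745/9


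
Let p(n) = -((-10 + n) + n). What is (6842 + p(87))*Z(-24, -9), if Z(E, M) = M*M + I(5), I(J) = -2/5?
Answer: 2691234/5 ≈ 5.3825e+5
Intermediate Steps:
I(J) = -⅖ (I(J) = -2*⅕ = -⅖)
Z(E, M) = -⅖ + M² (Z(E, M) = M*M - ⅖ = M² - ⅖ = -⅖ + M²)
p(n) = 10 - 2*n (p(n) = -(-10 + 2*n) = 10 - 2*n)
(6842 + p(87))*Z(-24, -9) = (6842 + (10 - 2*87))*(-⅖ + (-9)²) = (6842 + (10 - 174))*(-⅖ + 81) = (6842 - 164)*(403/5) = 6678*(403/5) = 2691234/5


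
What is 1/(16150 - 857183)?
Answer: -1/841033 ≈ -1.1890e-6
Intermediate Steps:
1/(16150 - 857183) = 1/(-841033) = -1/841033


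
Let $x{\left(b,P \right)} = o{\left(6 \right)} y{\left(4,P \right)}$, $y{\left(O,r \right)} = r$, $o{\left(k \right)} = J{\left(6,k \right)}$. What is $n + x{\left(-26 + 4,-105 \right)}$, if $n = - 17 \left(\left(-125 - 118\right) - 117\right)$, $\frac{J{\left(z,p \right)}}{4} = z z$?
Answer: $-9000$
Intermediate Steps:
$J{\left(z,p \right)} = 4 z^{2}$ ($J{\left(z,p \right)} = 4 z z = 4 z^{2}$)
$o{\left(k \right)} = 144$ ($o{\left(k \right)} = 4 \cdot 6^{2} = 4 \cdot 36 = 144$)
$x{\left(b,P \right)} = 144 P$
$n = 6120$ ($n = - 17 \left(-243 - 117\right) = \left(-17\right) \left(-360\right) = 6120$)
$n + x{\left(-26 + 4,-105 \right)} = 6120 + 144 \left(-105\right) = 6120 - 15120 = -9000$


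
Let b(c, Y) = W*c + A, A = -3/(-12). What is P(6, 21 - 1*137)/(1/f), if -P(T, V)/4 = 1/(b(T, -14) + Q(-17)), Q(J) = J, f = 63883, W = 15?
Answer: -1022128/293 ≈ -3488.5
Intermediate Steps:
A = ¼ (A = -3*(-1/12) = ¼ ≈ 0.25000)
b(c, Y) = ¼ + 15*c (b(c, Y) = 15*c + ¼ = ¼ + 15*c)
P(T, V) = -4/(-67/4 + 15*T) (P(T, V) = -4/((¼ + 15*T) - 17) = -4/(-67/4 + 15*T))
P(6, 21 - 1*137)/(1/f) = (-16/(-67 + 60*6))/(1/63883) = (-16/(-67 + 360))/(1/63883) = -16/293*63883 = -1022128/293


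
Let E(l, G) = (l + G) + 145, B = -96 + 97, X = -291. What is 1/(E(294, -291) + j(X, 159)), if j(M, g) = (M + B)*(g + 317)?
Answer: -1/137892 ≈ -7.2520e-6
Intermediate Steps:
B = 1
j(M, g) = (1 + M)*(317 + g) (j(M, g) = (M + 1)*(g + 317) = (1 + M)*(317 + g))
E(l, G) = 145 + G + l (E(l, G) = (G + l) + 145 = 145 + G + l)
1/(E(294, -291) + j(X, 159)) = 1/((145 - 291 + 294) + (317 + 159 + 317*(-291) - 291*159)) = 1/(148 + (317 + 159 - 92247 - 46269)) = 1/(148 - 138040) = 1/(-137892) = -1/137892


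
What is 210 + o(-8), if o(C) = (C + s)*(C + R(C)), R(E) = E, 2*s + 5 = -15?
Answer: 498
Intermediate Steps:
s = -10 (s = -5/2 + (½)*(-15) = -5/2 - 15/2 = -10)
o(C) = 2*C*(-10 + C) (o(C) = (C - 10)*(C + C) = (-10 + C)*(2*C) = 2*C*(-10 + C))
210 + o(-8) = 210 + 2*(-8)*(-10 - 8) = 210 + 2*(-8)*(-18) = 210 + 288 = 498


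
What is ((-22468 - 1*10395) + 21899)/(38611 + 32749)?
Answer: -2741/17840 ≈ -0.15364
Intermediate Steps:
((-22468 - 1*10395) + 21899)/(38611 + 32749) = ((-22468 - 10395) + 21899)/71360 = (-32863 + 21899)*(1/71360) = -10964*1/71360 = -2741/17840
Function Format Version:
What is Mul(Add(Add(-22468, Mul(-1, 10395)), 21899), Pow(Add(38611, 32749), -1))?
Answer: Rational(-2741, 17840) ≈ -0.15364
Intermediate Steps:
Mul(Add(Add(-22468, Mul(-1, 10395)), 21899), Pow(Add(38611, 32749), -1)) = Mul(Add(Add(-22468, -10395), 21899), Pow(71360, -1)) = Mul(Add(-32863, 21899), Rational(1, 71360)) = Mul(-10964, Rational(1, 71360)) = Rational(-2741, 17840)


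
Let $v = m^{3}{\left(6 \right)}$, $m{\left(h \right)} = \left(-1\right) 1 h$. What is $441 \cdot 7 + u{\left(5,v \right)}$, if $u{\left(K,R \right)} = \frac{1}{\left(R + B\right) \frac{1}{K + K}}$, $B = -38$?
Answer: $\frac{392044}{127} \approx 3087.0$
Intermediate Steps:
$m{\left(h \right)} = - h$
$v = -216$ ($v = \left(\left(-1\right) 6\right)^{3} = \left(-6\right)^{3} = -216$)
$u{\left(K,R \right)} = \frac{2 K}{-38 + R}$ ($u{\left(K,R \right)} = \frac{1}{\left(R - 38\right) \frac{1}{K + K}} = \frac{1}{\left(-38 + R\right) \frac{1}{2 K}} = \frac{1}{\frac{1}{2} \frac{1}{K} \left(-38 + R\right)} = \frac{2 K}{-38 + R}$)
$441 \cdot 7 + u{\left(5,v \right)} = 441 \cdot 7 + 2 \cdot 5 \frac{1}{-38 - 216} = 3087 + 2 \cdot 5 \frac{1}{-254} = 3087 + 2 \cdot 5 \left(- \frac{1}{254}\right) = 3087 - \frac{5}{127} = \frac{392044}{127}$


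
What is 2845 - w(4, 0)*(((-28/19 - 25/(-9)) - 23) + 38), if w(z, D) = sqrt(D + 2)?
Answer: 2845 - 2788*sqrt(2)/171 ≈ 2821.9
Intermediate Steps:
w(z, D) = sqrt(2 + D)
2845 - w(4, 0)*(((-28/19 - 25/(-9)) - 23) + 38) = 2845 - sqrt(2 + 0)*(((-28/19 - 25/(-9)) - 23) + 38) = 2845 - sqrt(2)*(((-28*1/19 - 25*(-1/9)) - 23) + 38) = 2845 - sqrt(2)*(((-28/19 + 25/9) - 23) + 38) = 2845 - sqrt(2)*((223/171 - 23) + 38) = 2845 - sqrt(2)*(-3710/171 + 38) = 2845 - sqrt(2)*2788/171 = 2845 - 2788*sqrt(2)/171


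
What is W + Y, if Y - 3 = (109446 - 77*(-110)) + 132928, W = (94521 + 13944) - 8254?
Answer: 351058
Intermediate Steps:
W = 100211 (W = 108465 - 8254 = 100211)
Y = 250847 (Y = 3 + ((109446 - 77*(-110)) + 132928) = 3 + ((109446 + 8470) + 132928) = 3 + (117916 + 132928) = 3 + 250844 = 250847)
W + Y = 100211 + 250847 = 351058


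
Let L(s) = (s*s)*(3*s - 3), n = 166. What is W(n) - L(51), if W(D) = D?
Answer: -389984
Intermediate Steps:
L(s) = s²*(-3 + 3*s)
W(n) - L(51) = 166 - 3*51²*(-1 + 51) = 166 - 3*2601*50 = 166 - 1*390150 = 166 - 390150 = -389984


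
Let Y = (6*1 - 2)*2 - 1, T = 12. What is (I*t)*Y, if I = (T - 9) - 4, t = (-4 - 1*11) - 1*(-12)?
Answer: 21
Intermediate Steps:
t = -3 (t = (-4 - 11) + 12 = -15 + 12 = -3)
Y = 7 (Y = (6 - 2)*2 - 1 = 4*2 - 1 = 8 - 1 = 7)
I = -1 (I = (12 - 9) - 4 = 3 - 4 = -1)
(I*t)*Y = -1*(-3)*7 = 3*7 = 21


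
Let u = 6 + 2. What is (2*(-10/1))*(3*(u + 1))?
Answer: -540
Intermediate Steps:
u = 8
(2*(-10/1))*(3*(u + 1)) = (2*(-10/1))*(3*(8 + 1)) = (2*(-10*1))*(3*9) = (2*(-10))*27 = -20*27 = -540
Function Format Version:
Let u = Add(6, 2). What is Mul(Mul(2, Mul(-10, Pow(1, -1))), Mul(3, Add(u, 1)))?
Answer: -540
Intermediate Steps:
u = 8
Mul(Mul(2, Mul(-10, Pow(1, -1))), Mul(3, Add(u, 1))) = Mul(Mul(2, Mul(-10, Pow(1, -1))), Mul(3, Add(8, 1))) = Mul(Mul(2, Mul(-10, 1)), Mul(3, 9)) = Mul(Mul(2, -10), 27) = Mul(-20, 27) = -540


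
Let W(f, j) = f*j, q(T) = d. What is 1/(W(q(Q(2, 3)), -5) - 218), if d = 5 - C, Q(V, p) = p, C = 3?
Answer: -1/228 ≈ -0.0043860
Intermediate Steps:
d = 2 (d = 5 - 1*3 = 5 - 3 = 2)
q(T) = 2
1/(W(q(Q(2, 3)), -5) - 218) = 1/(2*(-5) - 218) = 1/(-10 - 218) = 1/(-228) = -1/228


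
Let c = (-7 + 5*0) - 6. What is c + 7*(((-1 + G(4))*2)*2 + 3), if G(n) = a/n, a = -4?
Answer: -48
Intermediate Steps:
c = -13 (c = (-7 + 0) - 6 = -7 - 6 = -13)
G(n) = -4/n
c + 7*(((-1 + G(4))*2)*2 + 3) = -13 + 7*(((-1 - 4/4)*2)*2 + 3) = -13 + 7*(((-1 - 4*¼)*2)*2 + 3) = -13 + 7*(((-1 - 1)*2)*2 + 3) = -13 + 7*(-2*2*2 + 3) = -13 + 7*(-4*2 + 3) = -13 + 7*(-8 + 3) = -13 + 7*(-5) = -13 - 35 = -48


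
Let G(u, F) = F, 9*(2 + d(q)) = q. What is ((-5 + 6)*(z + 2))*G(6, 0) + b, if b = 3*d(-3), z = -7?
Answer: -7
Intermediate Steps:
d(q) = -2 + q/9
b = -7 (b = 3*(-2 + (⅑)*(-3)) = 3*(-2 - ⅓) = 3*(-7/3) = -7)
((-5 + 6)*(z + 2))*G(6, 0) + b = ((-5 + 6)*(-7 + 2))*0 - 7 = (1*(-5))*0 - 7 = -5*0 - 7 = 0 - 7 = -7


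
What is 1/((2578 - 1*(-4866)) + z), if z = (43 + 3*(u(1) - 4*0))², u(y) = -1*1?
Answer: 1/9044 ≈ 0.00011057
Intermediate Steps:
u(y) = -1
z = 1600 (z = (43 + 3*(-1 - 4*0))² = (43 + 3*(-1 + 0))² = (43 + 3*(-1))² = (43 - 3)² = 40² = 1600)
1/((2578 - 1*(-4866)) + z) = 1/((2578 - 1*(-4866)) + 1600) = 1/((2578 + 4866) + 1600) = 1/(7444 + 1600) = 1/9044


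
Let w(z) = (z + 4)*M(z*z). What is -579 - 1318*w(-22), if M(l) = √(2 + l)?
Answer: -579 + 213516*√6 ≈ 5.2243e+5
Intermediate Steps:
w(z) = √(2 + z²)*(4 + z) (w(z) = (z + 4)*√(2 + z*z) = (4 + z)*√(2 + z²) = √(2 + z²)*(4 + z))
-579 - 1318*w(-22) = -579 - 1318*√(2 + (-22)²)*(4 - 22) = -579 - 1318*√(2 + 484)*(-18) = -579 - 1318*√486*(-18) = -579 - 1318*9*√6*(-18) = -579 - (-213516)*√6 = -579 + 213516*√6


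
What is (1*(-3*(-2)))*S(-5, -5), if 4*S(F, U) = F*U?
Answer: 75/2 ≈ 37.500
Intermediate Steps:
S(F, U) = F*U/4 (S(F, U) = (F*U)/4 = F*U/4)
(1*(-3*(-2)))*S(-5, -5) = (1*(-3*(-2)))*((¼)*(-5)*(-5)) = (1*6)*(25/4) = 6*(25/4) = 75/2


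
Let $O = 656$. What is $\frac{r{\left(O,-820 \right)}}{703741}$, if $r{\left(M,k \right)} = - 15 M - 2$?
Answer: $- \frac{518}{37039} \approx -0.013985$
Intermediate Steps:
$r{\left(M,k \right)} = -2 - 15 M$
$\frac{r{\left(O,-820 \right)}}{703741} = \frac{-2 - 9840}{703741} = \left(-2 - 9840\right) \frac{1}{703741} = \left(-9842\right) \frac{1}{703741} = - \frac{518}{37039}$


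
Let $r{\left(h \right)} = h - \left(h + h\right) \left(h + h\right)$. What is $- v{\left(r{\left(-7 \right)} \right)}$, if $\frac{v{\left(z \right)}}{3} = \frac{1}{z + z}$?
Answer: $\frac{3}{406} \approx 0.0073892$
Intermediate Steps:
$r{\left(h \right)} = h - 4 h^{2}$ ($r{\left(h \right)} = h - 2 h 2 h = h - 4 h^{2}$)
$v{\left(z \right)} = \frac{3}{2 z}$ ($v{\left(z \right)} = \frac{3}{z + z} = \frac{3}{2 z}$)
$- v{\left(r{\left(-7 \right)} \right)} = - \frac{3}{2 \left(- 7 \left(1 - -28\right)\right)} = - \frac{3}{2 \left(- 7 \left(1 + 28\right)\right)} = - \frac{3}{2 \left(\left(-7\right) 29\right)} = - \frac{3}{2 \left(-203\right)} = - \frac{3 \left(-1\right)}{2 \cdot 203} = \left(-1\right) \left(- \frac{3}{406}\right) = \frac{3}{406}$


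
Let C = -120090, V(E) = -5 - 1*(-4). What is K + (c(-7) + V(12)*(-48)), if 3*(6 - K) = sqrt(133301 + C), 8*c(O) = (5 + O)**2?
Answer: 109/2 - sqrt(13211)/3 ≈ 16.187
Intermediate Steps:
V(E) = -1 (V(E) = -5 + 4 = -1)
c(O) = (5 + O)**2/8
K = 6 - sqrt(13211)/3 (K = 6 - sqrt(133301 - 120090)/3 = 6 - sqrt(13211)/3 ≈ -32.313)
K + (c(-7) + V(12)*(-48)) = (6 - sqrt(13211)/3) + ((5 - 7)**2/8 - 1*(-48)) = (6 - sqrt(13211)/3) + ((1/8)*(-2)**2 + 48) = (6 - sqrt(13211)/3) + ((1/8)*4 + 48) = (6 - sqrt(13211)/3) + (1/2 + 48) = (6 - sqrt(13211)/3) + 97/2 = 109/2 - sqrt(13211)/3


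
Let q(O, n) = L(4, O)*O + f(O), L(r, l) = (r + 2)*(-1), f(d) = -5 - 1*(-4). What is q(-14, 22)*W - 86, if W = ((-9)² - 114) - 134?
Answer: -13947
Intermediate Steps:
W = -167 (W = (81 - 114) - 134 = -33 - 134 = -167)
f(d) = -1 (f(d) = -5 + 4 = -1)
L(r, l) = -2 - r (L(r, l) = (2 + r)*(-1) = -2 - r)
q(O, n) = -1 - 6*O (q(O, n) = (-2 - 1*4)*O - 1 = (-2 - 4)*O - 1 = -6*O - 1 = -1 - 6*O)
q(-14, 22)*W - 86 = (-1 - 6*(-14))*(-167) - 86 = (-1 + 84)*(-167) - 86 = 83*(-167) - 86 = -13861 - 86 = -13947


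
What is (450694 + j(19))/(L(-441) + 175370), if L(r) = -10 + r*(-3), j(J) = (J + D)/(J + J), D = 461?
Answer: 8563426/3356977 ≈ 2.5509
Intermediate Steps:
j(J) = (461 + J)/(2*J) (j(J) = (J + 461)/(J + J) = (461 + J)/((2*J)) = (461 + J)*(1/(2*J)) = (461 + J)/(2*J))
L(r) = -10 - 3*r
(450694 + j(19))/(L(-441) + 175370) = (450694 + (1/2)*(461 + 19)/19)/((-10 - 3*(-441)) + 175370) = (450694 + (1/2)*(1/19)*480)/((-10 + 1323) + 175370) = (450694 + 240/19)/(1313 + 175370) = (8563426/19)/176683 = (8563426/19)*(1/176683) = 8563426/3356977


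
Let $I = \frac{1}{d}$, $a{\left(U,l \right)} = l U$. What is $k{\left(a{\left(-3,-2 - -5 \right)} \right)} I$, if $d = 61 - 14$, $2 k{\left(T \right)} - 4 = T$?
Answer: $- \frac{5}{94} \approx -0.053191$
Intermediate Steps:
$a{\left(U,l \right)} = U l$
$k{\left(T \right)} = 2 + \frac{T}{2}$
$d = 47$
$I = \frac{1}{47} \approx 0.021277$
$k{\left(a{\left(-3,-2 - -5 \right)} \right)} I = \left(2 + \frac{\left(-3\right) \left(-2 - -5\right)}{2}\right) \frac{1}{47} = \left(2 + \frac{\left(-3\right) \left(-2 + 5\right)}{2}\right) \frac{1}{47} = \left(2 + \frac{\left(-3\right) 3}{2}\right) \frac{1}{47} = \left(2 + \frac{1}{2} \left(-9\right)\right) \frac{1}{47} = \left(2 - \frac{9}{2}\right) \frac{1}{47} = \left(- \frac{5}{2}\right) \frac{1}{47} = - \frac{5}{94}$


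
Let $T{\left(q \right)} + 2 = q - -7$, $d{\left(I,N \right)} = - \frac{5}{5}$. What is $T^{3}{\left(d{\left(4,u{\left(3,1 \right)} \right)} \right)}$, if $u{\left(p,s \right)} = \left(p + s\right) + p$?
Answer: $64$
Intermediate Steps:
$u{\left(p,s \right)} = s + 2 p$
$d{\left(I,N \right)} = -1$ ($d{\left(I,N \right)} = \left(-5\right) \frac{1}{5} = -1$)
$T{\left(q \right)} = 5 + q$ ($T{\left(q \right)} = -2 + \left(q - -7\right) = -2 + \left(q + 7\right) = -2 + \left(7 + q\right) = 5 + q$)
$T^{3}{\left(d{\left(4,u{\left(3,1 \right)} \right)} \right)} = \left(5 - 1\right)^{3} = 4^{3} = 64$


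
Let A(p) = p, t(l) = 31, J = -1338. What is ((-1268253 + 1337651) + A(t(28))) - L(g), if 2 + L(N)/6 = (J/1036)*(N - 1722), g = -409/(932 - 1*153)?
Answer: 11317398672/201761 ≈ 56093.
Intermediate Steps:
g = -409/779 (g = -409/(932 - 153) = -409/779 ≈ -0.52503)
L(N) = 493278/37 - 2007*N/259 (L(N) = -12 + 6*((-1338/1036)*(N - 1722)) = -12 + 6*((-1338*1/1036)*(-1722 + N)) = -12 + 6*(-669*(-1722 + N)/518) = -12 + 6*(82287/37 - 669*N/518) = -12 + (493722/37 - 2007*N/259) = 493278/37 - 2007*N/259)
((-1268253 + 1337651) + A(t(28))) - L(g) = ((-1268253 + 1337651) + 31) - (493278/37 - 2007/259*(-409/779)) = (69398 + 31) - (493278/37 + 820863/201761) = 69429 - 1*2690665797/201761 = 69429 - 2690665797/201761 = 11317398672/201761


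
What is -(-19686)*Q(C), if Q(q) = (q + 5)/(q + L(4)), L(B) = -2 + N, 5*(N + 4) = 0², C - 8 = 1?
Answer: 91868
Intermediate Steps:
C = 9 (C = 8 + 1 = 9)
N = -4 (N = -4 + (⅕)*0² = -4 + (⅕)*0 = -4 + 0 = -4)
L(B) = -6 (L(B) = -2 - 4 = -6)
Q(q) = (5 + q)/(-6 + q) (Q(q) = (q + 5)/(q - 6) = (5 + q)/(-6 + q))
-(-19686)*Q(C) = -(-19686)*(5 + 9)/(-6 + 9) = -(-19686)*14/3 = -9843*(-28/3) = 91868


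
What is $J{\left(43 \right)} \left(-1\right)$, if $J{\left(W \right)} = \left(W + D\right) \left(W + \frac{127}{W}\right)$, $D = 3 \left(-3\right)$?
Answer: $- \frac{67184}{43} \approx -1562.4$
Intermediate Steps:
$D = -9$
$J{\left(W \right)} = \left(-9 + W\right) \left(W + \frac{127}{W}\right)$ ($J{\left(W \right)} = \left(W - 9\right) \left(W + \frac{127}{W}\right) = \left(-9 + W\right) \left(W + \frac{127}{W}\right)$)
$J{\left(43 \right)} \left(-1\right) = \left(127 + 43^{2} - \frac{1143}{43} - 387\right) \left(-1\right) = \left(127 + 1849 - \frac{1143}{43} - 387\right) \left(-1\right) = \frac{67184}{43} \left(-1\right) = - \frac{67184}{43}$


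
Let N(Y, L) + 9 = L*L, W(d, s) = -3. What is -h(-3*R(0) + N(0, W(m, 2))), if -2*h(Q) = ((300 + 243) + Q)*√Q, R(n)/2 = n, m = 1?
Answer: 0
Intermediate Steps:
N(Y, L) = -9 + L² (N(Y, L) = -9 + L*L = -9 + L²)
R(n) = 2*n
h(Q) = -√Q*(543 + Q)/2 (h(Q) = -((300 + 243) + Q)*√Q/2 = -(543 + Q)*√Q/2 = -√Q*(543 + Q)/2)
-h(-3*R(0) + N(0, W(m, 2))) = -√(-6*0 + (-9 + (-3)²))*(-543 - (-6*0 + (-9 + (-3)²)))/2 = -√(-3*0 + (-9 + 9))*(-543 - (-3*0 + (-9 + 9)))/2 = -√(0 + 0)*(-543 - (0 + 0))/2 = -√0*(-543 - 1*0)/2 = -0*(-543 + 0)/2 = -0*(-543)/2 = -1*0 = 0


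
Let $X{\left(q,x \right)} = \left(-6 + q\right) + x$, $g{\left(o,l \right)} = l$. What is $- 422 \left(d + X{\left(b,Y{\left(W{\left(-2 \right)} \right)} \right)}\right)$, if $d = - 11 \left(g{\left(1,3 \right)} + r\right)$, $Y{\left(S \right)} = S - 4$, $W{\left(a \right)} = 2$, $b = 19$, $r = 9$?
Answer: $51062$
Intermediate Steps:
$Y{\left(S \right)} = -4 + S$
$X{\left(q,x \right)} = -6 + q + x$
$d = -132$ ($d = - 11 \left(3 + 9\right) = \left(-11\right) 12 = -132$)
$- 422 \left(d + X{\left(b,Y{\left(W{\left(-2 \right)} \right)} \right)}\right) = - 422 \left(-132 + \left(-6 + 19 + \left(-4 + 2\right)\right)\right) = - 422 \left(-132 - -11\right) = - 422 \left(-132 + 11\right) = \left(-422\right) \left(-121\right) = 51062$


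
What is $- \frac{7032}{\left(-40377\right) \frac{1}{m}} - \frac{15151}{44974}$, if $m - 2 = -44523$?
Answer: $- \frac{4693565709485}{605305066} \approx -7754.0$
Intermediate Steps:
$m = -44521$ ($m = 2 - 44523 = -44521$)
$- \frac{7032}{\left(-40377\right) \frac{1}{m}} - \frac{15151}{44974} = - \frac{7032}{\left(-40377\right) \frac{1}{-44521}} - \frac{15151}{44974} = - \frac{7032}{\left(-40377\right) \left(- \frac{1}{44521}\right)} - \frac{15151}{44974} = - \frac{7032}{\frac{40377}{44521}} - \frac{15151}{44974} = \left(-7032\right) \frac{44521}{40377} - \frac{15151}{44974} = - \frac{104357224}{13459} - \frac{15151}{44974} = - \frac{4693565709485}{605305066}$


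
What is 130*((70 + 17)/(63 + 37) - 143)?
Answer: -184769/10 ≈ -18477.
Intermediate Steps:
130*((70 + 17)/(63 + 37) - 143) = 130*(87/100 - 143) = 130*(-14213/100) = -184769/10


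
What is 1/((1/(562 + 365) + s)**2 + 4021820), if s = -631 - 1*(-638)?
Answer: 859329/3456108678880 ≈ 2.4864e-7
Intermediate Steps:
s = 7 (s = -631 + 638 = 7)
1/((1/(562 + 365) + s)**2 + 4021820) = 1/((1/(562 + 365) + 7)**2 + 4021820) = 1/((1/927 + 7)**2 + 4021820) = 1/((6490/927)**2 + 4021820) = 1/(42120100/859329 + 4021820) = 1/(3456108678880/859329) = 859329/3456108678880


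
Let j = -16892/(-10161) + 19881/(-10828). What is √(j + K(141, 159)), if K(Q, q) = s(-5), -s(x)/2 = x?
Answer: √3304149127789445/18337218 ≈ 3.1347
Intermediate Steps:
s(x) = -2*x
K(Q, q) = 10 (K(Q, q) = -2*(-5) = 10)
j = -19104265/110023308 (j = -16892*(-1/10161) + 19881*(-1/10828) = 16892/10161 - 19881/10828 = -19104265/110023308 ≈ -0.17364)
√(j + K(141, 159)) = √(-19104265/110023308 + 10) = √(1081128815/110023308) = √3304149127789445/18337218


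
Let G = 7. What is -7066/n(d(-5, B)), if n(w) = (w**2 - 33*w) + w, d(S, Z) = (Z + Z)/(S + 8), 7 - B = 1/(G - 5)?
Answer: 63594/1079 ≈ 58.938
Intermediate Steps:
B = 13/2 (B = 7 - 1/(7 - 5) = 7 - 1/2 = 13/2 ≈ 6.5000)
d(S, Z) = 2*Z/(8 + S) (d(S, Z) = (2*Z)/(8 + S) = 2*Z/(8 + S))
n(w) = w**2 - 32*w
-7066/n(d(-5, B)) = -7066*3/(13*(-32 + 2*(13/2)/(8 - 5))) = -7066*3/(13*(-32 + 2*(13/2)/3)) = -7066*3/(13*(-32 + 2*(13/2)*(1/3))) = -7066*3/(13*(-32 + 13/3)) = -7066/((13/3)*(-83/3)) = -7066/(-1079/9) = -7066*(-9/1079) = 63594/1079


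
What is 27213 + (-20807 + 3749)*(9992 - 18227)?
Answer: 140499843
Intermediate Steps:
27213 + (-20807 + 3749)*(9992 - 18227) = 27213 - 17058*(-8235) = 27213 + 140472630 = 140499843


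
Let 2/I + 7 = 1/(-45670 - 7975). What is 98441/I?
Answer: -18483085278/53645 ≈ -3.4454e+5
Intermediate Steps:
I = -53645/187758 (I = 2/(-7 + 1/(-45670 - 7975)) = 2/(-7 + 1/(-53645)) = 2/(-7 - 1/53645) = 2/(-375516/53645) = 2*(-53645/375516) = -53645/187758 ≈ -0.28571)
98441/I = 98441/(-53645/187758) = 98441*(-187758/53645) = -18483085278/53645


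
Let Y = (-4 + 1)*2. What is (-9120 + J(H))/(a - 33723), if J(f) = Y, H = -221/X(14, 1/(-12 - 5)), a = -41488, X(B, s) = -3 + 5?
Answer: 9126/75211 ≈ 0.12134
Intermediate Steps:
X(B, s) = 2
H = -221/2 ≈ -110.50
Y = -6 (Y = -3*2 = -6)
J(f) = -6
(-9120 + J(H))/(a - 33723) = (-9120 - 6)/(-41488 - 33723) = -9126/(-75211) = -9126*(-1/75211) = 9126/75211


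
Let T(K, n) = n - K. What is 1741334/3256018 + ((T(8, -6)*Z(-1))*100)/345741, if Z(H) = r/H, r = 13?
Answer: 330655043047/562869459669 ≈ 0.58745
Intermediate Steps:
Z(H) = 13/H
1741334/3256018 + ((T(8, -6)*Z(-1))*100)/345741 = 1741334/3256018 + (((-6 - 1*8)*(13/(-1)))*100)/345741 = 1741334*(1/3256018) + (((-6 - 8)*(13*(-1)))*100)*(1/345741) = 870667/1628009 + (-14*(-13)*100)*(1/345741) = 870667/1628009 + (182*100)*(1/345741) = 870667/1628009 + 18200*(1/345741) = 870667/1628009 + 18200/345741 = 330655043047/562869459669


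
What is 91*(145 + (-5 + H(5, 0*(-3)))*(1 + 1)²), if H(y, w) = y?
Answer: 13195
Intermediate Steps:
91*(145 + (-5 + H(5, 0*(-3)))*(1 + 1)²) = 91*(145 + (-5 + 5)*(1 + 1)²) = 91*(145 + 0*2²) = 91*(145 + 0*4) = 91*(145 + 0) = 91*145 = 13195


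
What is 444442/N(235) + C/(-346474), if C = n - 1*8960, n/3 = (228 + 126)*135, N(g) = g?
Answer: 76978005579/40710695 ≈ 1890.9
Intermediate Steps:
n = 143370 (n = 3*((228 + 126)*135) = 3*(354*135) = 3*47790 = 143370)
C = 134410 (C = 143370 - 1*8960 = 143370 - 8960 = 134410)
444442/N(235) + C/(-346474) = 444442/235 + 134410/(-346474) = 444442*(1/235) + 134410*(-1/346474) = 444442/235 - 67205/173237 = 76978005579/40710695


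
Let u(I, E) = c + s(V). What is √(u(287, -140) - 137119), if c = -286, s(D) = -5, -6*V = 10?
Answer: I*√137410 ≈ 370.69*I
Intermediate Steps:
V = -5/3 (V = -⅙*10 = -5/3 ≈ -1.6667)
u(I, E) = -291 (u(I, E) = -286 - 5 = -291)
√(u(287, -140) - 137119) = √(-291 - 137119) = √(-137410) = I*√137410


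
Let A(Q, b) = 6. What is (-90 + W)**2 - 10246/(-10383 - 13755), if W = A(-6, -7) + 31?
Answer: 33906944/12069 ≈ 2809.4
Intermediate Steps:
W = 37 (W = 6 + 31 = 37)
(-90 + W)**2 - 10246/(-10383 - 13755) = (-90 + 37)**2 - 10246/(-10383 - 13755) = (-53)**2 - 10246/(-24138) = 2809 - 10246*(-1/24138) = 2809 + 5123/12069 = 33906944/12069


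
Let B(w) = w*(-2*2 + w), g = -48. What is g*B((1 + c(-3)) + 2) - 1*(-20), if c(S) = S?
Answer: 20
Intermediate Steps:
B(w) = w*(-4 + w)
g*B((1 + c(-3)) + 2) - 1*(-20) = -48*((1 - 3) + 2)*(-4 + ((1 - 3) + 2)) - 1*(-20) = -48*(-2 + 2)*(-4 + (-2 + 2)) + 20 = -0*(-4 + 0) + 20 = -0*(-4) + 20 = -48*0 + 20 = 0 + 20 = 20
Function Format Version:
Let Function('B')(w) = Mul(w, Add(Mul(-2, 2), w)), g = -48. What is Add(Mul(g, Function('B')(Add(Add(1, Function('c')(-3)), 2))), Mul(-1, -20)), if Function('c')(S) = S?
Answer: 20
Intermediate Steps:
Function('B')(w) = Mul(w, Add(-4, w))
Add(Mul(g, Function('B')(Add(Add(1, Function('c')(-3)), 2))), Mul(-1, -20)) = Add(Mul(-48, Mul(Add(Add(1, -3), 2), Add(-4, Add(Add(1, -3), 2)))), Mul(-1, -20)) = Add(Mul(-48, Mul(Add(-2, 2), Add(-4, Add(-2, 2)))), 20) = Add(Mul(-48, Mul(0, Add(-4, 0))), 20) = Add(Mul(-48, Mul(0, -4)), 20) = Add(Mul(-48, 0), 20) = Add(0, 20) = 20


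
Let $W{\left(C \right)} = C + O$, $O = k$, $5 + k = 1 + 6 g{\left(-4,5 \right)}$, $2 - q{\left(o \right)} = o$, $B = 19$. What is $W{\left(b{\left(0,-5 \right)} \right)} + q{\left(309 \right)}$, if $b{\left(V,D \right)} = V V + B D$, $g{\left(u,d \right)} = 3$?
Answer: $-388$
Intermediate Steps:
$q{\left(o \right)} = 2 - o$
$b{\left(V,D \right)} = V^{2} + 19 D$ ($b{\left(V,D \right)} = V V + 19 D = V^{2} + 19 D$)
$k = 14$ ($k = -5 + \left(1 + 6 \cdot 3\right) = -5 + \left(1 + 18\right) = -5 + 19 = 14$)
$O = 14$
$W{\left(C \right)} = 14 + C$ ($W{\left(C \right)} = C + 14 = 14 + C$)
$W{\left(b{\left(0,-5 \right)} \right)} + q{\left(309 \right)} = \left(14 + \left(0^{2} + 19 \left(-5\right)\right)\right) + \left(2 - 309\right) = \left(14 + \left(0 - 95\right)\right) + \left(2 - 309\right) = \left(14 - 95\right) - 307 = -81 - 307 = -388$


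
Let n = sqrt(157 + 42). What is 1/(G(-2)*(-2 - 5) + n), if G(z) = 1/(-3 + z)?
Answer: -35/4926 + 25*sqrt(199)/4926 ≈ 0.064488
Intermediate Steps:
n = sqrt(199) ≈ 14.107
1/(G(-2)*(-2 - 5) + n) = 1/((-2 - 5)/(-3 - 2) + sqrt(199)) = 1/(-7/(-5) + sqrt(199)) = 1/(-1/5*(-7) + sqrt(199)) = 1/(7/5 + sqrt(199))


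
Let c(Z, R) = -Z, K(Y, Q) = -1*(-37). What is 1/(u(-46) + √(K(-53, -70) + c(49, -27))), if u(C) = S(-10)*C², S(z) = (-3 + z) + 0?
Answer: -6877/189172519 - I*√3/378345038 ≈ -3.6353e-5 - 4.578e-9*I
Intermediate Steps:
S(z) = -3 + z
K(Y, Q) = 37
u(C) = -13*C² (u(C) = (-3 - 10)*C² = -13*C²)
1/(u(-46) + √(K(-53, -70) + c(49, -27))) = 1/(-13*(-46)² + √(37 - 1*49)) = 1/(-13*2116 + √(37 - 49)) = 1/(-27508 + √(-12)) = 1/(-27508 + 2*I*√3)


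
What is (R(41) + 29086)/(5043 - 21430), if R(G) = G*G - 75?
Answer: -30692/16387 ≈ -1.8729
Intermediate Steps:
R(G) = -75 + G² (R(G) = G² - 75 = -75 + G²)
(R(41) + 29086)/(5043 - 21430) = ((-75 + 41²) + 29086)/(5043 - 21430) = ((-75 + 1681) + 29086)/(-16387) = (1606 + 29086)*(-1/16387) = 30692*(-1/16387) = -30692/16387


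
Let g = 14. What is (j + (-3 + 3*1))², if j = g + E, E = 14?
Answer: 784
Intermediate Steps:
j = 28 (j = 14 + 14 = 28)
(j + (-3 + 3*1))² = (28 + (-3 + 3*1))² = (28 + (-3 + 3))² = (28 + 0)² = 28² = 784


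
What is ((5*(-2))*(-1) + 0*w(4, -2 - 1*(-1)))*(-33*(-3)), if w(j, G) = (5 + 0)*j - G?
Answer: 990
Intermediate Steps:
w(j, G) = -G + 5*j (w(j, G) = 5*j - G = -G + 5*j)
((5*(-2))*(-1) + 0*w(4, -2 - 1*(-1)))*(-33*(-3)) = ((5*(-2))*(-1) + 0*(-(-2 - 1*(-1)) + 5*4))*(-33*(-3)) = (-10*(-1) + 0*(-(-2 + 1) + 20))*99 = (10 + 0*(-1*(-1) + 20))*99 = (10 + 0*(1 + 20))*99 = (10 + 0*21)*99 = (10 + 0)*99 = 10*99 = 990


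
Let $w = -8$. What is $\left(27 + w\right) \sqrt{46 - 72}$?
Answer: $19 i \sqrt{26} \approx 96.881 i$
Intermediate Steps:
$\left(27 + w\right) \sqrt{46 - 72} = \left(27 - 8\right) \sqrt{46 - 72} = 19 \sqrt{-26} = 19 i \sqrt{26}$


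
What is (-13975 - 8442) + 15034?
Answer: -7383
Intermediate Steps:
(-13975 - 8442) + 15034 = -22417 + 15034 = -7383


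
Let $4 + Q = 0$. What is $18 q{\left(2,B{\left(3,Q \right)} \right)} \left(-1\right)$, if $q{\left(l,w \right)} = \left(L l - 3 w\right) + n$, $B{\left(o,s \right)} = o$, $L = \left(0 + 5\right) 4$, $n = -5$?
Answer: $-468$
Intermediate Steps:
$L = 20$ ($L = 5 \cdot 4 = 20$)
$Q = -4$ ($Q = -4 + 0 = -4$)
$q{\left(l,w \right)} = -5 - 3 w + 20 l$ ($q{\left(l,w \right)} = \left(20 l - 3 w\right) - 5 = \left(- 3 w + 20 l\right) - 5 = -5 - 3 w + 20 l$)
$18 q{\left(2,B{\left(3,Q \right)} \right)} \left(-1\right) = 18 \left(-5 - 9 + 20 \cdot 2\right) \left(-1\right) = 18 \left(-5 - 9 + 40\right) \left(-1\right) = 18 \cdot 26 \left(-1\right) = 468 \left(-1\right) = -468$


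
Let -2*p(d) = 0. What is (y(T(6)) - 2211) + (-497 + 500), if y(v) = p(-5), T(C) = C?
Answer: -2208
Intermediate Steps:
p(d) = 0 (p(d) = -1/2*0 = 0)
y(v) = 0
(y(T(6)) - 2211) + (-497 + 500) = (0 - 2211) + (-497 + 500) = -2211 + 3 = -2208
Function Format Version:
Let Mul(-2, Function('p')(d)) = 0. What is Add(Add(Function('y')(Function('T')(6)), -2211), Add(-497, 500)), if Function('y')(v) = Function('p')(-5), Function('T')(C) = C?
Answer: -2208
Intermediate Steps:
Function('p')(d) = 0 (Function('p')(d) = Mul(Rational(-1, 2), 0) = 0)
Function('y')(v) = 0
Add(Add(Function('y')(Function('T')(6)), -2211), Add(-497, 500)) = Add(Add(0, -2211), Add(-497, 500)) = Add(-2211, 3) = -2208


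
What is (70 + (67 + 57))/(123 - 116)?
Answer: 194/7 ≈ 27.714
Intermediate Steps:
(70 + (67 + 57))/(123 - 116) = (70 + 124)/7 = 194*(1/7) = 194/7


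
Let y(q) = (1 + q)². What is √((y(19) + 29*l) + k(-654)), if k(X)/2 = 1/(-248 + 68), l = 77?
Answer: √2369690/30 ≈ 51.313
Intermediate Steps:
k(X) = -1/90 (k(X) = 2/(-248 + 68) = 2/(-180) = 2*(-1/180) = -1/90)
√((y(19) + 29*l) + k(-654)) = √(((1 + 19)² + 29*77) - 1/90) = √((20² + 2233) - 1/90) = √((400 + 2233) - 1/90) = √(2633 - 1/90) = √(236969/90) = √2369690/30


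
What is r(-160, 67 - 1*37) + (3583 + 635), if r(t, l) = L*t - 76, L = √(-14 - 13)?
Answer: 4142 - 480*I*√3 ≈ 4142.0 - 831.38*I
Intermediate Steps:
L = 3*I*√3 (L = √(-27) = 3*I*√3 ≈ 5.1962*I)
r(t, l) = -76 + 3*I*t*√3 (r(t, l) = (3*I*√3)*t - 76 = 3*I*t*√3 - 76 = -76 + 3*I*t*√3)
r(-160, 67 - 1*37) + (3583 + 635) = (-76 + 3*I*(-160)*√3) + (3583 + 635) = (-76 - 480*I*√3) + 4218 = 4142 - 480*I*√3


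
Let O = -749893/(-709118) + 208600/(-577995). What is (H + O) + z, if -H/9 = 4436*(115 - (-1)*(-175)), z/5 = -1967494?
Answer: -610047936474916513/81973331682 ≈ -7.4420e+6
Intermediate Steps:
z = -9837470 (z = 5*(-1967494) = -9837470)
O = 57102477947/81973331682 (O = -749893*(-1/709118) + 208600*(-1/577995) = 749893/709118 - 41720/115599 = 57102477947/81973331682 ≈ 0.69660)
H = 2395440 (H = -39924*(115 - (-1)*(-175)) = -39924*(115 - 1*175) = -39924*(115 - 175) = -39924*(-60) = -9*(-266160) = 2395440)
(H + O) + z = (2395440 + 57102477947/81973331682) - 9837470 = 196362254746808027/81973331682 - 9837470 = -610047936474916513/81973331682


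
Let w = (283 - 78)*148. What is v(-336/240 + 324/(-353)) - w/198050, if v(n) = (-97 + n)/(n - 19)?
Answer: 559596666/124197155 ≈ 4.5057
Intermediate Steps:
v(n) = (-97 + n)/(-19 + n)
w = 30340 (w = 205*148 = 30340)
v(-336/240 + 324/(-353)) - w/198050 = (-97 + (-336/240 + 324/(-353)))/(-19 + (-336/240 + 324/(-353))) - 30340/198050 = (-97 + (-336*1/240 + 324*(-1/353)))/(-19 + (-336*1/240 + 324*(-1/353))) - 30340/198050 = (-97 + (-7/5 - 324/353))/(-19 + (-7/5 - 324/353)) - 1*3034/19805 = (-97 - 4091/1765)/(-19 - 4091/1765) - 3034/19805 = -175296/1765/(-37626/1765) - 3034/19805 = -1765/37626*(-175296/1765) - 3034/19805 = 29216/6271 - 3034/19805 = 559596666/124197155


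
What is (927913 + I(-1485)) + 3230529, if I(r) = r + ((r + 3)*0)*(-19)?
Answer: 4156957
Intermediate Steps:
I(r) = r (I(r) = r + ((3 + r)*0)*(-19) = r + 0*(-19) = r + 0 = r)
(927913 + I(-1485)) + 3230529 = (927913 - 1485) + 3230529 = 926428 + 3230529 = 4156957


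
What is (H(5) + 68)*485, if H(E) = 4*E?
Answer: 42680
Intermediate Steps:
(H(5) + 68)*485 = (4*5 + 68)*485 = (20 + 68)*485 = 88*485 = 42680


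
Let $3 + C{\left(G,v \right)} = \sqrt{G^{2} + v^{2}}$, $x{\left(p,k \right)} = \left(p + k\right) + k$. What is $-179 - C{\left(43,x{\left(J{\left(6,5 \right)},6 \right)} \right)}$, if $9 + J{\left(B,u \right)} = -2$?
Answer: $-176 - 5 \sqrt{74} \approx -219.01$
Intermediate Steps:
$J{\left(B,u \right)} = -11$ ($J{\left(B,u \right)} = -9 - 2 = -11$)
$x{\left(p,k \right)} = p + 2 k$ ($x{\left(p,k \right)} = \left(k + p\right) + k = p + 2 k$)
$C{\left(G,v \right)} = -3 + \sqrt{G^{2} + v^{2}}$
$-179 - C{\left(43,x{\left(J{\left(6,5 \right)},6 \right)} \right)} = -179 - \left(-3 + \sqrt{43^{2} + \left(-11 + 2 \cdot 6\right)^{2}}\right) = -179 - \left(-3 + \sqrt{1849 + \left(-11 + 12\right)^{2}}\right) = -179 - \left(-3 + \sqrt{1849 + 1^{2}}\right) = -179 - \left(-3 + \sqrt{1849 + 1}\right) = -179 - \left(-3 + \sqrt{1850}\right) = -179 - \left(-3 + 5 \sqrt{74}\right) = -179 + \left(3 - 5 \sqrt{74}\right) = -176 - 5 \sqrt{74}$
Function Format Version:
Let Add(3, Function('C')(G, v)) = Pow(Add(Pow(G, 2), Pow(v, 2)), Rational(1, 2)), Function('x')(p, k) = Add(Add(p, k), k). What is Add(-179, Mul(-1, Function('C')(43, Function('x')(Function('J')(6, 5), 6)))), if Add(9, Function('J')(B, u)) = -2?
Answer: Add(-176, Mul(-5, Pow(74, Rational(1, 2)))) ≈ -219.01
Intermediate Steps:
Function('J')(B, u) = -11 (Function('J')(B, u) = Add(-9, -2) = -11)
Function('x')(p, k) = Add(p, Mul(2, k)) (Function('x')(p, k) = Add(Add(k, p), k) = Add(p, Mul(2, k)))
Function('C')(G, v) = Add(-3, Pow(Add(Pow(G, 2), Pow(v, 2)), Rational(1, 2)))
Add(-179, Mul(-1, Function('C')(43, Function('x')(Function('J')(6, 5), 6)))) = Add(-179, Mul(-1, Add(-3, Pow(Add(Pow(43, 2), Pow(Add(-11, Mul(2, 6)), 2)), Rational(1, 2))))) = Add(-179, Mul(-1, Add(-3, Pow(Add(1849, Pow(Add(-11, 12), 2)), Rational(1, 2))))) = Add(-179, Mul(-1, Add(-3, Pow(Add(1849, Pow(1, 2)), Rational(1, 2))))) = Add(-179, Mul(-1, Add(-3, Pow(Add(1849, 1), Rational(1, 2))))) = Add(-179, Mul(-1, Add(-3, Pow(1850, Rational(1, 2))))) = Add(-179, Mul(-1, Add(-3, Mul(5, Pow(74, Rational(1, 2)))))) = Add(-179, Add(3, Mul(-5, Pow(74, Rational(1, 2))))) = Add(-176, Mul(-5, Pow(74, Rational(1, 2))))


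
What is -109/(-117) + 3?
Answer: 460/117 ≈ 3.9316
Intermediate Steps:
-109/(-117) + 3 = -109*(-1/117) + 3 = 109/117 + 3 = 460/117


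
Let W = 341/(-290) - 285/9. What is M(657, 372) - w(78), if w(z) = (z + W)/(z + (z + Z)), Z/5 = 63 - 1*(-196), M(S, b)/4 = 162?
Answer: 817976473/1262370 ≈ 647.97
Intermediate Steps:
M(S, b) = 648 (M(S, b) = 4*162 = 648)
Z = 1295 (Z = 5*(63 - 1*(-196)) = 5*(63 + 196) = 5*259 = 1295)
W = -28573/870 (W = 341*(-1/290) - 285*1/9 = -341/290 - 95/3 = -28573/870 ≈ -32.843)
w(z) = (-28573/870 + z)/(1295 + 2*z) (w(z) = (z - 28573/870)/(z + (z + 1295)) = (-28573/870 + z)/(z + (1295 + z)) = (-28573/870 + z)/(1295 + 2*z))
M(657, 372) - w(78) = 648 - (-28573 + 870*78)/(870*(1295 + 2*78)) = 648 - (-28573 + 67860)/(870*(1295 + 156)) = 648 - 39287/(870*1451) = 648 - 1*39287/1262370 = 648 - 39287/1262370 = 817976473/1262370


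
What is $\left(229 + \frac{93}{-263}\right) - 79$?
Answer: $\frac{39357}{263} \approx 149.65$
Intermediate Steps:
$\left(229 + \frac{93}{-263}\right) - 79 = \left(229 + 93 \left(- \frac{1}{263}\right)\right) - 79 = \left(229 - \frac{93}{263}\right) - 79 = \frac{60134}{263} - 79 = \frac{39357}{263}$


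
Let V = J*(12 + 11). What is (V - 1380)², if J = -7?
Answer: 2374681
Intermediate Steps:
V = -161 (V = -7*(12 + 11) = -7*23 = -161)
(V - 1380)² = (-161 - 1380)² = (-1541)² = 2374681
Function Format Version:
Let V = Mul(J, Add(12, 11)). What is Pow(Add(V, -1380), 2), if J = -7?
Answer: 2374681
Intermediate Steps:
V = -161 (V = Mul(-7, Add(12, 11)) = Mul(-7, 23) = -161)
Pow(Add(V, -1380), 2) = Pow(Add(-161, -1380), 2) = Pow(-1541, 2) = 2374681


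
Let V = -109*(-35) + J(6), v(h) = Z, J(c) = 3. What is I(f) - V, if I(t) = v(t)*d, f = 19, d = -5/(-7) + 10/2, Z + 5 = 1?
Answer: -26886/7 ≈ -3840.9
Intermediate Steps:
Z = -4 (Z = -5 + 1 = -4)
d = 40/7 (d = -5*(-⅐) + 10*(½) = 5/7 + 5 = 40/7 ≈ 5.7143)
v(h) = -4
V = 3818 (V = -109*(-35) + 3 = 3815 + 3 = 3818)
I(t) = -160/7 (I(t) = -4*40/7 = -160/7)
I(f) - V = -160/7 - 1*3818 = -160/7 - 3818 = -26886/7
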